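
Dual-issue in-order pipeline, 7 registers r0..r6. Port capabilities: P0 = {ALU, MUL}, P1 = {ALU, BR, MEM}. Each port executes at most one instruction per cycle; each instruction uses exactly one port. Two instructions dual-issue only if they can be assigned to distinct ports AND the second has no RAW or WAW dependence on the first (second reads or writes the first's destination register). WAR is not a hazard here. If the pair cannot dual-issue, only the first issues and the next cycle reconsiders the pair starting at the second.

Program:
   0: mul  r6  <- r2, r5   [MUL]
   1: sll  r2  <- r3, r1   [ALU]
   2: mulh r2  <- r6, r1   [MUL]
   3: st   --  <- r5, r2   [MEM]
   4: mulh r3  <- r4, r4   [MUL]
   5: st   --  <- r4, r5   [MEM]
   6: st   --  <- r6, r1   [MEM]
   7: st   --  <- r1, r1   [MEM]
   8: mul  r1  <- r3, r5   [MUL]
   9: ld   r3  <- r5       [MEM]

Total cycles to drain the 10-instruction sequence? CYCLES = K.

#0 head=0: mul;sll i0,i1 pair
#1 head=2: mulh i2 RAW r2
#2 head=3: st;mulh i3,i4 pair
#3 head=5: st i5 no-port MEM/MEM
#4 head=6: st i6 no-port MEM/MEM
#5 head=7: st;mul i7,i8 pair
#6 head=9: ld i9 tail

CYCLES = 7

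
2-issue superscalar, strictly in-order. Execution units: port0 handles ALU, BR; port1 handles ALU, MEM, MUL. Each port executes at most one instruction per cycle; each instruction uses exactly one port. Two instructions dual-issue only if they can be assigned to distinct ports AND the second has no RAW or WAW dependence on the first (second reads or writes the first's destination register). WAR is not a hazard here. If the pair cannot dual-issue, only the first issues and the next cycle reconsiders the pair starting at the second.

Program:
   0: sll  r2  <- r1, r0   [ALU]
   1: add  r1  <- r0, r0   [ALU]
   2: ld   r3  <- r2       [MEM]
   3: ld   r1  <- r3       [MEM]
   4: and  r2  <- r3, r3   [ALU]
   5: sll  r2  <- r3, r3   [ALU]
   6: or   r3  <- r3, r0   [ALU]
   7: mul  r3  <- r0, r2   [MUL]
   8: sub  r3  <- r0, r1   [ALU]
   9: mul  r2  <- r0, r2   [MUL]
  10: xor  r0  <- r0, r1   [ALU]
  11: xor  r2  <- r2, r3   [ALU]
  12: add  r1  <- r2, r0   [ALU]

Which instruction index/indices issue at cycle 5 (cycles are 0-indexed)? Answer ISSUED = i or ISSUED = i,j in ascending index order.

[0] i0&i1  sll;add  -- pair
[1] i2  ld  -- no-port MEM/MEM
[2] i3&i4  ld;and  -- pair
[3] i5&i6  sll;or  -- pair
[4] i7  mul  -- WAW r3
[5] i8&i9  sub;mul  -- pair
[6] i10&i11  xor;xor  -- pair
[7] i12  add  -- tail

ISSUED = 8,9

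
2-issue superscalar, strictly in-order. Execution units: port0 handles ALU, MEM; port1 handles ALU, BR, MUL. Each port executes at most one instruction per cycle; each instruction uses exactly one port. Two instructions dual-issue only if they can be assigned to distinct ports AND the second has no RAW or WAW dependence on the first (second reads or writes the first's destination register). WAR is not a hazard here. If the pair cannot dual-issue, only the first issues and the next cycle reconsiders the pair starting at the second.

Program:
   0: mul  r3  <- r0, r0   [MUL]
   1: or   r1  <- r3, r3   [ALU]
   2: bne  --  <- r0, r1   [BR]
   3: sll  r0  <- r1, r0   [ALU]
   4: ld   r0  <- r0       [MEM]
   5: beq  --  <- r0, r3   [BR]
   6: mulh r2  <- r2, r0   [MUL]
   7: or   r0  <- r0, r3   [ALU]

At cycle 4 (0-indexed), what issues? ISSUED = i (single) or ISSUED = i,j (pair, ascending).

ISSUED = 5

[0] i0  mul  -- RAW r3
[1] i1  or  -- RAW r1
[2] i2&i3  bne sll  -- pair
[3] i4  ld  -- RAW r0
[4] i5  beq  -- no-port BR/MUL
[5] i6&i7  mulh or  -- pair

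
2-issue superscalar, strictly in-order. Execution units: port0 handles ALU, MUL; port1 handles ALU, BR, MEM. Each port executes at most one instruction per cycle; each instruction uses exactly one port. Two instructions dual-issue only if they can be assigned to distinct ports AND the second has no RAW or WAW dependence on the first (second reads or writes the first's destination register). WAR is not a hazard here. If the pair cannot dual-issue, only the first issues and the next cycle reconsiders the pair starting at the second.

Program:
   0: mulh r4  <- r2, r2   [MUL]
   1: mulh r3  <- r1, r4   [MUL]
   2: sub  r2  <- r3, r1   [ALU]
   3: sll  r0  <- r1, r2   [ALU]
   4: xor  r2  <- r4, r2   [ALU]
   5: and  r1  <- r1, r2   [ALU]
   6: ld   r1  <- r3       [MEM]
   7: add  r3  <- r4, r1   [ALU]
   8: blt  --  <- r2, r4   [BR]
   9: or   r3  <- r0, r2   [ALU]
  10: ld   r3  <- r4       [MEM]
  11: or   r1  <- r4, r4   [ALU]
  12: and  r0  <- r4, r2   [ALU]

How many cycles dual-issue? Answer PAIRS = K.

PAIRS = 3

c0: i0 mulh  no-port MUL/MUL
c1: i1 mulh  RAW r3
c2: i2 sub  RAW r2
c3: i3&i4 sll;xor  2-wide
c4: i5 and  WAW r1
c5: i6 ld  RAW r1
c6: i7&i8 add;blt  2-wide
c7: i9 or  WAW r3
c8: i10&i11 ld;or  2-wide
c9: i12 and  tail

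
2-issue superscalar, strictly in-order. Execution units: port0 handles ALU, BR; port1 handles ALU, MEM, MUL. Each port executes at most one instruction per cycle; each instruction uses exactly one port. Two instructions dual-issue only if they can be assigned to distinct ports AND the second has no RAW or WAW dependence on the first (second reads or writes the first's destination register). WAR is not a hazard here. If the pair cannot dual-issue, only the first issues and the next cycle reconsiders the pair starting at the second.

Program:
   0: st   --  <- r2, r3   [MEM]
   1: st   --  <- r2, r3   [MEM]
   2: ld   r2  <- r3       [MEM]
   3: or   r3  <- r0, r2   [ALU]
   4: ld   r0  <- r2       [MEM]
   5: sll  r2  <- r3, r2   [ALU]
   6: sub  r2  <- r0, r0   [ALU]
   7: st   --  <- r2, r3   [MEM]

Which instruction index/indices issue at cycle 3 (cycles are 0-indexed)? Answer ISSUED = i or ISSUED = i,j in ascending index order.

[0] i0  st  -- no-port MEM/MEM
[1] i1  st  -- no-port MEM/MEM
[2] i2  ld  -- RAW r2
[3] i3,i4  or+ld  -- pair
[4] i5  sll  -- WAW r2
[5] i6  sub  -- RAW r2
[6] i7  st  -- tail

ISSUED = 3,4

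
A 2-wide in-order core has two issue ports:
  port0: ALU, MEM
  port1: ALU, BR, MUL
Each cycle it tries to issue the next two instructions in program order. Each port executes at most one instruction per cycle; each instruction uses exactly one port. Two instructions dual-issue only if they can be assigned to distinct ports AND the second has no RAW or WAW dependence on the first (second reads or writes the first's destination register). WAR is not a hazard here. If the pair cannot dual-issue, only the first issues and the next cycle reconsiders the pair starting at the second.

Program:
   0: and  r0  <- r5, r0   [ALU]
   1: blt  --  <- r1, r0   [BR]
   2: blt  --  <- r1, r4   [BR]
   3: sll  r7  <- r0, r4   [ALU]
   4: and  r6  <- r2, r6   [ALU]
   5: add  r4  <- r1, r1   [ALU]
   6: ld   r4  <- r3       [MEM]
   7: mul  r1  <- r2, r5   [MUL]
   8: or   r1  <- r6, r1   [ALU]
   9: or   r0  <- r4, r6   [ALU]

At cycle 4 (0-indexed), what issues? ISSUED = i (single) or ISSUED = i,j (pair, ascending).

ISSUED = 6,7

#0 head=0: and.ALU i0 RAW r0
#1 head=1: blt.BR i1 no-port BR/BR
#2 head=2: blt.BR;sll.ALU i2&i3 2-wide
#3 head=4: and.ALU;add.ALU i4&i5 2-wide
#4 head=6: ld.MEM;mul.MUL i6&i7 2-wide
#5 head=8: or.ALU;or.ALU i8&i9 2-wide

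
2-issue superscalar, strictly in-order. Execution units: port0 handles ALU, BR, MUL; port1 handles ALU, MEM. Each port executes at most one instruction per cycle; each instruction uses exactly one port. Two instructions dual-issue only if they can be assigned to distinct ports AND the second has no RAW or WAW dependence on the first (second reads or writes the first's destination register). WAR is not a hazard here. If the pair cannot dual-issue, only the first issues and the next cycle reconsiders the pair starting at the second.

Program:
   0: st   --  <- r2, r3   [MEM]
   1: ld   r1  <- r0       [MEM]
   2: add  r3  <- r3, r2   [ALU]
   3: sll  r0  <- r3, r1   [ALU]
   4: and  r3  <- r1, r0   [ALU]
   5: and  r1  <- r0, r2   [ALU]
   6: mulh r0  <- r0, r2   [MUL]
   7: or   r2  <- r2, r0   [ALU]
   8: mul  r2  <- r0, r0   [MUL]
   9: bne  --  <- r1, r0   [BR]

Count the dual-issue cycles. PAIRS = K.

[0] i0  st.MEM  -- no-port MEM/MEM
[1] i1+i2  ld.MEM+add.ALU  -- 2-wide
[2] i3  sll.ALU  -- RAW r0
[3] i4+i5  and.ALU+and.ALU  -- 2-wide
[4] i6  mulh.MUL  -- RAW r0
[5] i7  or.ALU  -- WAW r2
[6] i8  mul.MUL  -- no-port MUL/BR
[7] i9  bne.BR  -- tail

PAIRS = 2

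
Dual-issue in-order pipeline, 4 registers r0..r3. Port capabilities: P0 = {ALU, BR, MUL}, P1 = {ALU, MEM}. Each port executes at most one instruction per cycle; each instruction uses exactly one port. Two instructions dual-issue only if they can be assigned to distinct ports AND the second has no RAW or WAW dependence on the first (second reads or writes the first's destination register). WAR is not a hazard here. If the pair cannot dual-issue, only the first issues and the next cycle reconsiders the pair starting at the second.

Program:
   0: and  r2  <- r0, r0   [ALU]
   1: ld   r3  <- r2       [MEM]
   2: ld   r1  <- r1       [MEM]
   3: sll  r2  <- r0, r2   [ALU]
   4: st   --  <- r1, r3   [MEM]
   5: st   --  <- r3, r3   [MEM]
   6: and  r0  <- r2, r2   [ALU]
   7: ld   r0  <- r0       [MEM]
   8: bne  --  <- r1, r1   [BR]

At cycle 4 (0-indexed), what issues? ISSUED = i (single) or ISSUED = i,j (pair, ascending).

ISSUED = 5,6

c0: i0 and  RAW r2
c1: i1 ld  no-port MEM/MEM
c2: i2+i3 ld sll  dual
c3: i4 st  no-port MEM/MEM
c4: i5+i6 st and  dual
c5: i7+i8 ld bne  dual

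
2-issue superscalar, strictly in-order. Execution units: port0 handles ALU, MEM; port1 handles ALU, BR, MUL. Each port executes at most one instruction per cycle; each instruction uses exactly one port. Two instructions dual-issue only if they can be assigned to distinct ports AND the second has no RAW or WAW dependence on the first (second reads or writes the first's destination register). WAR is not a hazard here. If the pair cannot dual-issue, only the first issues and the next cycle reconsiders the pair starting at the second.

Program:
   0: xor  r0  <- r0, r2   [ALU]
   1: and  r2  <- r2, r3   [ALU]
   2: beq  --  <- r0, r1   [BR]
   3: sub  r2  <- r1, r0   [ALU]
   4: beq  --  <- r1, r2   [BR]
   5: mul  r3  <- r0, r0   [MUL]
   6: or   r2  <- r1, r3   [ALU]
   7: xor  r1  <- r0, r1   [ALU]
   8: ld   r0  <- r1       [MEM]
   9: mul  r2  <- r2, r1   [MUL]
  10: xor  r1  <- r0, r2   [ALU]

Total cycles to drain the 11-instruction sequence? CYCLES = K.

CYCLES = 7

c0: i0/i1 xor/and  2-wide
c1: i2/i3 beq/sub  2-wide
c2: i4 beq  no-port BR/MUL
c3: i5 mul  RAW r3
c4: i6/i7 or/xor  2-wide
c5: i8/i9 ld/mul  2-wide
c6: i10 xor  tail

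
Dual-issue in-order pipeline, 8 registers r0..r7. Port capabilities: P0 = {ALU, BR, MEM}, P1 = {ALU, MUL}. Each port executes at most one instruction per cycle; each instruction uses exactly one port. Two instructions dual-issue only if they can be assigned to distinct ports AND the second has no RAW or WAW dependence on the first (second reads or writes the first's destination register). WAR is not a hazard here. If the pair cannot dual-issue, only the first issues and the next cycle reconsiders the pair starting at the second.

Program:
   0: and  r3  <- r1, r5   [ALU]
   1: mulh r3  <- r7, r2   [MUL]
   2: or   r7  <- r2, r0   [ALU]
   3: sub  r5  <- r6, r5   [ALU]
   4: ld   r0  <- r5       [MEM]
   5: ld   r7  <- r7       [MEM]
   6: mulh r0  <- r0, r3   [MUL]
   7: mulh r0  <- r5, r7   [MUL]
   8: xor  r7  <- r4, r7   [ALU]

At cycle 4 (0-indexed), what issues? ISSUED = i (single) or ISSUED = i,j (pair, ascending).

[0] i0  and  -- WAW r3
[1] i1/i2  mulh;or  -- 2-wide
[2] i3  sub  -- RAW r5
[3] i4  ld  -- no-port MEM/MEM
[4] i5/i6  ld;mulh  -- 2-wide
[5] i7/i8  mulh;xor  -- 2-wide

ISSUED = 5,6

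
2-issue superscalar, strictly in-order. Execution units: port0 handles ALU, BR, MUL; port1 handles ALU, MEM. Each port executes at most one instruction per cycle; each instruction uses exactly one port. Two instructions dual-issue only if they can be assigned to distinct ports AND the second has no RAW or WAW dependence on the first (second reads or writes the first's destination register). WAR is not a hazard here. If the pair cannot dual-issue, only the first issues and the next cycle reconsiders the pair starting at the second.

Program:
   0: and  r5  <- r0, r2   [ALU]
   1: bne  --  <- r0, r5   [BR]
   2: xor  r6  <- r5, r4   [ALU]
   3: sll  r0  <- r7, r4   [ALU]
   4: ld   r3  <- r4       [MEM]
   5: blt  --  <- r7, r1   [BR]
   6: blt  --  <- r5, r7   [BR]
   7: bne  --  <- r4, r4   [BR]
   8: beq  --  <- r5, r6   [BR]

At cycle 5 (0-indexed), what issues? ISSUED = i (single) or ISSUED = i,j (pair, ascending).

[0] i0  and.ALU  -- RAW r5
[1] i1&i2  bne.BR xor.ALU  -- pair
[2] i3&i4  sll.ALU ld.MEM  -- pair
[3] i5  blt.BR  -- no-port BR/BR
[4] i6  blt.BR  -- no-port BR/BR
[5] i7  bne.BR  -- no-port BR/BR
[6] i8  beq.BR  -- tail

ISSUED = 7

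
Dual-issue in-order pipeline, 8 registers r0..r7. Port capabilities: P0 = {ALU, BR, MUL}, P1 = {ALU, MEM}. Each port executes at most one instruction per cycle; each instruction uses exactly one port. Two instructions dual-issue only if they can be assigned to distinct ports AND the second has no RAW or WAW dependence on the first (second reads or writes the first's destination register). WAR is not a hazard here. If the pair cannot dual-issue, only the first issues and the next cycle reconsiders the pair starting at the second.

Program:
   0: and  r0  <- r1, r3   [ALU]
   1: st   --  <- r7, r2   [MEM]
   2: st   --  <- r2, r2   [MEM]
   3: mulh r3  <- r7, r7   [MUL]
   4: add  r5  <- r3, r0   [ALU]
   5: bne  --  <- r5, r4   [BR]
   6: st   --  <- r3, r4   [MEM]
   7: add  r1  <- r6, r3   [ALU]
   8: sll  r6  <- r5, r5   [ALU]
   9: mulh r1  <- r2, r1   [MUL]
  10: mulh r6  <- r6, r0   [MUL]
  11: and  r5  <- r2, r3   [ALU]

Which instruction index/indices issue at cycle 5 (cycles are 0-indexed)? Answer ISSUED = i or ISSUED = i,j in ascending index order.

0. and.ALU;st.MEM @i0+i1  | dual
1. st.MEM;mulh.MUL @i2+i3  | dual
2. add.ALU @i4  | RAW r5
3. bne.BR;st.MEM @i5+i6  | dual
4. add.ALU;sll.ALU @i7+i8  | dual
5. mulh.MUL @i9  | no-port MUL/MUL
6. mulh.MUL;and.ALU @i10+i11  | dual

ISSUED = 9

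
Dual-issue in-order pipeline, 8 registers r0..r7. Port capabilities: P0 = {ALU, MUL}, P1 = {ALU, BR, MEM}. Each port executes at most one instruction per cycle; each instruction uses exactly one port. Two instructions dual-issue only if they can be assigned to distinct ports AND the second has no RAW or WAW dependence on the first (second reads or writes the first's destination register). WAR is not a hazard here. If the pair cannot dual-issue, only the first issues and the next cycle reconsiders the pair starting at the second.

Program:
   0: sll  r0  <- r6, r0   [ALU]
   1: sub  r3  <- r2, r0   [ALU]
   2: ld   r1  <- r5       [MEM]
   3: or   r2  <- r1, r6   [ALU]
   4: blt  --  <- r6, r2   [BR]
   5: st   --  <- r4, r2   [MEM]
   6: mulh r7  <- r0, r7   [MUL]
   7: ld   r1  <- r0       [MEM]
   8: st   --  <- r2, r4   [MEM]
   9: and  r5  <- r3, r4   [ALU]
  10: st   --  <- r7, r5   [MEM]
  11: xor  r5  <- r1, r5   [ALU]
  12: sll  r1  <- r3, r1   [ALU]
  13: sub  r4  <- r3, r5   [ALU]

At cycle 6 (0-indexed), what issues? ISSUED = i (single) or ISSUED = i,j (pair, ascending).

ISSUED = 8,9

#0 head=0: sll.ALU i0 RAW r0
#1 head=1: sub.ALU ld.MEM i1,i2 2-wide
#2 head=3: or.ALU i3 RAW r2
#3 head=4: blt.BR i4 no-port BR/MEM
#4 head=5: st.MEM mulh.MUL i5,i6 2-wide
#5 head=7: ld.MEM i7 no-port MEM/MEM
#6 head=8: st.MEM and.ALU i8,i9 2-wide
#7 head=10: st.MEM xor.ALU i10,i11 2-wide
#8 head=12: sll.ALU sub.ALU i12,i13 2-wide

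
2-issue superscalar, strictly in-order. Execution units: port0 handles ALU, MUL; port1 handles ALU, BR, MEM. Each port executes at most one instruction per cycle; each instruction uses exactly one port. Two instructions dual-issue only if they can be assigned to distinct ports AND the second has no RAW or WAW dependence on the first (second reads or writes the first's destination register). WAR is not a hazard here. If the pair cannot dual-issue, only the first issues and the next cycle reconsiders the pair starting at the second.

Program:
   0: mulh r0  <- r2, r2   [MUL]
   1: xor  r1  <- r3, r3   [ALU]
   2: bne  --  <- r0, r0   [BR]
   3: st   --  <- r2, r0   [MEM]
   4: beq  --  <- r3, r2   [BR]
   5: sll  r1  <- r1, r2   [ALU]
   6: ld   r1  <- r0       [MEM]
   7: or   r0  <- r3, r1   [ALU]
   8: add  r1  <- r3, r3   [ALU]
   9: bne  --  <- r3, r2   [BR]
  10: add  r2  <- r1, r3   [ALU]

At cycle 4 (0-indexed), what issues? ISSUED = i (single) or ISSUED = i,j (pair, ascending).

  cy0 -> i0+i1 (mulh.MUL/xor.ALU) pair
  cy1 -> i2 (bne.BR) no-port BR/MEM
  cy2 -> i3 (st.MEM) no-port MEM/BR
  cy3 -> i4+i5 (beq.BR/sll.ALU) pair
  cy4 -> i6 (ld.MEM) RAW r1
  cy5 -> i7+i8 (or.ALU/add.ALU) pair
  cy6 -> i9+i10 (bne.BR/add.ALU) pair

ISSUED = 6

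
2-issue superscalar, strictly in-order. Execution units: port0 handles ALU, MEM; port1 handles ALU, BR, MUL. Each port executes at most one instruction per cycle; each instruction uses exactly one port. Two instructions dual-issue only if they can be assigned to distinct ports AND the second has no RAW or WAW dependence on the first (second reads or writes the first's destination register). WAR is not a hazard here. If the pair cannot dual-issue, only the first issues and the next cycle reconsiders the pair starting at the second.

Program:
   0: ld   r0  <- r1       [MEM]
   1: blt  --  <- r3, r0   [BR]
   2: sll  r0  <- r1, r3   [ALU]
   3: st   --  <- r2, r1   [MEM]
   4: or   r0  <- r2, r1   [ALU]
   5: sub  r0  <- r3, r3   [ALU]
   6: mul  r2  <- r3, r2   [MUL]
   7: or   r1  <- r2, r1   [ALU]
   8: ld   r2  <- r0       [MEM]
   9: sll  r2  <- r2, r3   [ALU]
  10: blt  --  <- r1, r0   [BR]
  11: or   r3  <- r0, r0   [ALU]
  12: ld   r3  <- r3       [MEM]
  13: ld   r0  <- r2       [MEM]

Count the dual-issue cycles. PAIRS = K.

PAIRS = 5

0. ld @i0  | RAW r0
1. blt sll @i1+i2  | 2-wide
2. st or @i3+i4  | 2-wide
3. sub mul @i5+i6  | 2-wide
4. or ld @i7+i8  | 2-wide
5. sll blt @i9+i10  | 2-wide
6. or @i11  | RAW+WAW r3
7. ld @i12  | no-port MEM/MEM
8. ld @i13  | tail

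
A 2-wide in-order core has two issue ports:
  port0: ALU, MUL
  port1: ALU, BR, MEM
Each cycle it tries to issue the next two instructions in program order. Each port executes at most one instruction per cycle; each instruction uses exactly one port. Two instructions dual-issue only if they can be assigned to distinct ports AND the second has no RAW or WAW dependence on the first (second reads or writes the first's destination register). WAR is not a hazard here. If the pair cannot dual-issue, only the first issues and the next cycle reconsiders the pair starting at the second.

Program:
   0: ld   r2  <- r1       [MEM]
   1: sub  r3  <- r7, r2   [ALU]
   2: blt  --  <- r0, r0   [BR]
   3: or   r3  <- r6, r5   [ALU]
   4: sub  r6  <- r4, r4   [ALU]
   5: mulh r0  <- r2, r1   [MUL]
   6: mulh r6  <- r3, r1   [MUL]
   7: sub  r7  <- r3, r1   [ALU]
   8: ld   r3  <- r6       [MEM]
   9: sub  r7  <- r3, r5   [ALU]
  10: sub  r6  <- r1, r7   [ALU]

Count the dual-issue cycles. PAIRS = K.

PAIRS = 3

#0 head=0: ld.MEM i0 RAW r2
#1 head=1: sub.ALU/blt.BR i1&i2 dual
#2 head=3: or.ALU/sub.ALU i3&i4 dual
#3 head=5: mulh.MUL i5 no-port MUL/MUL
#4 head=6: mulh.MUL/sub.ALU i6&i7 dual
#5 head=8: ld.MEM i8 RAW r3
#6 head=9: sub.ALU i9 RAW r7
#7 head=10: sub.ALU i10 tail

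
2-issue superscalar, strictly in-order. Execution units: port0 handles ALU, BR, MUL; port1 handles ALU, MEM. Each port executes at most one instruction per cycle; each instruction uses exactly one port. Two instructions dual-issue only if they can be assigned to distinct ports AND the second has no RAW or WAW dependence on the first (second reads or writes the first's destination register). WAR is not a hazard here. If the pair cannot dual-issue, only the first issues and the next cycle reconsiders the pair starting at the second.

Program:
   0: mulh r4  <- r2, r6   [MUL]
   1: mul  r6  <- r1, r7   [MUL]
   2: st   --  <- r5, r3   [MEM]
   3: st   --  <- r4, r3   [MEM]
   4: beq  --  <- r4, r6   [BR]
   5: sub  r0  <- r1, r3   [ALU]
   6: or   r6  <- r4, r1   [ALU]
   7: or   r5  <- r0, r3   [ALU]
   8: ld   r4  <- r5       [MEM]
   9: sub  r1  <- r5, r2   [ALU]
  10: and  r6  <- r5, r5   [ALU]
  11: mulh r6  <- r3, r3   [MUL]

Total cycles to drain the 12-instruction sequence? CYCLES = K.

c0: i0 mulh.MUL  no-port MUL/MUL
c1: i1,i2 mul.MUL/st.MEM  2-wide
c2: i3,i4 st.MEM/beq.BR  2-wide
c3: i5,i6 sub.ALU/or.ALU  2-wide
c4: i7 or.ALU  RAW r5
c5: i8,i9 ld.MEM/sub.ALU  2-wide
c6: i10 and.ALU  WAW r6
c7: i11 mulh.MUL  tail

CYCLES = 8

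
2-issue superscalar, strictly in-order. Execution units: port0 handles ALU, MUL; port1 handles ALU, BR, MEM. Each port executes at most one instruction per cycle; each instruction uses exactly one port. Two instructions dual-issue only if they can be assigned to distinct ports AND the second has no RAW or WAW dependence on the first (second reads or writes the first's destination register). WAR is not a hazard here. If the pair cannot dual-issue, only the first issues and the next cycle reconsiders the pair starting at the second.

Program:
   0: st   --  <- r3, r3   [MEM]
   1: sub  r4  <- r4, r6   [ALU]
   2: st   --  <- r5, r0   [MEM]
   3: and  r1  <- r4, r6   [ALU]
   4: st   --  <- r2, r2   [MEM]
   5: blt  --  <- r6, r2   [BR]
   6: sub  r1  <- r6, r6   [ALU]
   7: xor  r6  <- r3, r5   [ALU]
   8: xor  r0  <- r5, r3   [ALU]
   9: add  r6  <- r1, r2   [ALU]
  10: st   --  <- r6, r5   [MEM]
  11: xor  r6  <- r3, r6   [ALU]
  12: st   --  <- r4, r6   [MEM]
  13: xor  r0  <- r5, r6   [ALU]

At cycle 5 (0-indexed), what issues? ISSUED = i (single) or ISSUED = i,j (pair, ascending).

ISSUED = 9

0. st+sub @i0+i1  | pair
1. st+and @i2+i3  | pair
2. st @i4  | no-port MEM/BR
3. blt+sub @i5+i6  | pair
4. xor+xor @i7+i8  | pair
5. add @i9  | RAW r6
6. st+xor @i10+i11  | pair
7. st+xor @i12+i13  | pair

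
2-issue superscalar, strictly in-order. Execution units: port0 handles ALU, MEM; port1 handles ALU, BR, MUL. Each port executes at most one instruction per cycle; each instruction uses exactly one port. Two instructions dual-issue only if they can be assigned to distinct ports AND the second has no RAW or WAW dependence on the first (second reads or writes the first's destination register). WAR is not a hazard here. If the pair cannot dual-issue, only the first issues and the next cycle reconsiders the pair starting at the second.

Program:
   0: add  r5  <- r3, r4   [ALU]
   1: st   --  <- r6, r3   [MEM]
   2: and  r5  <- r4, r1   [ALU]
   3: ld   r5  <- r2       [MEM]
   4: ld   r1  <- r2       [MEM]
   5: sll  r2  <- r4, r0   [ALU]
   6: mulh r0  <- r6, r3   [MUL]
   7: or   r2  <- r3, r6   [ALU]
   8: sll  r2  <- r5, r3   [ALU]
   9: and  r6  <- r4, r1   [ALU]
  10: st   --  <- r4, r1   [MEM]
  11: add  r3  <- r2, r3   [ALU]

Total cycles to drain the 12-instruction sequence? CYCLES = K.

CYCLES = 7

t=0 i0,i1:add st ; dual
t=1 i2:and ; WAW r5
t=2 i3:ld ; no-port MEM/MEM
t=3 i4,i5:ld sll ; dual
t=4 i6,i7:mulh or ; dual
t=5 i8,i9:sll and ; dual
t=6 i10,i11:st add ; dual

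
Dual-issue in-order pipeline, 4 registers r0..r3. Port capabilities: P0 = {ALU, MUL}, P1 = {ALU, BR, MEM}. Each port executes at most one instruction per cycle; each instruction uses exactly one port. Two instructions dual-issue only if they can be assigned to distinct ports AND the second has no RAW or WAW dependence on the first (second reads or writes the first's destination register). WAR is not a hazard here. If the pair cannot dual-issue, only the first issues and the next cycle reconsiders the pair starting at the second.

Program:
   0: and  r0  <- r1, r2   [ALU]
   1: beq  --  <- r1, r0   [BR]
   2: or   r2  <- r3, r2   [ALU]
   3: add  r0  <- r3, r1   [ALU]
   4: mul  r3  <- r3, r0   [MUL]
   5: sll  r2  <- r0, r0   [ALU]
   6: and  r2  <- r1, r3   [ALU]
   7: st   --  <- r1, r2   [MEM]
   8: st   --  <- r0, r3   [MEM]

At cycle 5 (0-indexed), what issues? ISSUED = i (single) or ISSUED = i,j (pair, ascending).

0. and.ALU @i0  | RAW r0
1. beq.BR/or.ALU @i1/i2  | dual
2. add.ALU @i3  | RAW r0
3. mul.MUL/sll.ALU @i4/i5  | dual
4. and.ALU @i6  | RAW r2
5. st.MEM @i7  | no-port MEM/MEM
6. st.MEM @i8  | tail

ISSUED = 7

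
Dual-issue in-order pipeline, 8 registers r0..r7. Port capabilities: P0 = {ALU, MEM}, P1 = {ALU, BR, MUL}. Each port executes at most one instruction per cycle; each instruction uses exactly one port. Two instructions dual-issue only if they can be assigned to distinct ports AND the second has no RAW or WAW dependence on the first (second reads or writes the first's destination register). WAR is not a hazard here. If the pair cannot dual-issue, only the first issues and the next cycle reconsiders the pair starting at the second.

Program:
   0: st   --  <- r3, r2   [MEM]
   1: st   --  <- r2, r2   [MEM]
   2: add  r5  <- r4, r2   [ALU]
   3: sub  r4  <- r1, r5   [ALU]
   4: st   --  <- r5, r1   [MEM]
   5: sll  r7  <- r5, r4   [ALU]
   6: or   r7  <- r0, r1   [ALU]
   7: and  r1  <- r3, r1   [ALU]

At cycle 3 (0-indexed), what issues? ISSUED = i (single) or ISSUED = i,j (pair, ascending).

ISSUED = 5

#0 head=0: st i0 no-port MEM/MEM
#1 head=1: st add i1/i2 pair
#2 head=3: sub st i3/i4 pair
#3 head=5: sll i5 WAW r7
#4 head=6: or and i6/i7 pair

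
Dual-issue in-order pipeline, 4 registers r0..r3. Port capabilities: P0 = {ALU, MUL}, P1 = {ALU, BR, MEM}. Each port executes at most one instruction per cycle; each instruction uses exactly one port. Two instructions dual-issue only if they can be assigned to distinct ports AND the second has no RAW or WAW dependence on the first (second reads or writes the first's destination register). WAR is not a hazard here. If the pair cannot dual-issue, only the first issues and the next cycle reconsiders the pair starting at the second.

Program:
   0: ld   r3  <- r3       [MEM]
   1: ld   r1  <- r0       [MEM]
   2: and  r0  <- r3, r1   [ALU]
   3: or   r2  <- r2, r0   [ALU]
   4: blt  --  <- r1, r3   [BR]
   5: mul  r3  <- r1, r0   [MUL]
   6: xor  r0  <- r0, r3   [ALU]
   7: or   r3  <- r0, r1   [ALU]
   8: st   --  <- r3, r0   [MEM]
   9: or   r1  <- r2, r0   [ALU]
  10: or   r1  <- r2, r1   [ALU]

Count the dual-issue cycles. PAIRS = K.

PAIRS = 2

t=0 i0:ld.MEM ; no-port MEM/MEM
t=1 i1:ld.MEM ; RAW r1
t=2 i2:and.ALU ; RAW r0
t=3 i3/i4:or.ALU blt.BR ; dual
t=4 i5:mul.MUL ; RAW r3
t=5 i6:xor.ALU ; RAW r0
t=6 i7:or.ALU ; RAW r3
t=7 i8/i9:st.MEM or.ALU ; dual
t=8 i10:or.ALU ; tail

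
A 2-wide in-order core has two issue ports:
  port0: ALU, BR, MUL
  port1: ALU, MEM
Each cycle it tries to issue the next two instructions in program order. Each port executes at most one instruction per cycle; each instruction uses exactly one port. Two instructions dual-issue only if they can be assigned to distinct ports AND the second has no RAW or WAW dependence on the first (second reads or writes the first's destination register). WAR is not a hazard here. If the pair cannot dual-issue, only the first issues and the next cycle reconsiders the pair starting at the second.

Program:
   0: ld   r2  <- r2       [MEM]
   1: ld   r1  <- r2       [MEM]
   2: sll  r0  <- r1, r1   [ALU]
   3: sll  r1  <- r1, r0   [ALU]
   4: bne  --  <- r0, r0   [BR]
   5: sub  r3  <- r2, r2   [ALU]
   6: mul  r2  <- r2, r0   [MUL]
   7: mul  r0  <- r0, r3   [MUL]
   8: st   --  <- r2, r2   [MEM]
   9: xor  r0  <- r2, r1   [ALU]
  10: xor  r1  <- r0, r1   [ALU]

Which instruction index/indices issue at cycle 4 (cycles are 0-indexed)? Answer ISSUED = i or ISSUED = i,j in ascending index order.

c0: i0 ld  no-port MEM/MEM
c1: i1 ld  RAW r1
c2: i2 sll  RAW r0
c3: i3/i4 sll bne  pair
c4: i5/i6 sub mul  pair
c5: i7/i8 mul st  pair
c6: i9 xor  RAW r0
c7: i10 xor  tail

ISSUED = 5,6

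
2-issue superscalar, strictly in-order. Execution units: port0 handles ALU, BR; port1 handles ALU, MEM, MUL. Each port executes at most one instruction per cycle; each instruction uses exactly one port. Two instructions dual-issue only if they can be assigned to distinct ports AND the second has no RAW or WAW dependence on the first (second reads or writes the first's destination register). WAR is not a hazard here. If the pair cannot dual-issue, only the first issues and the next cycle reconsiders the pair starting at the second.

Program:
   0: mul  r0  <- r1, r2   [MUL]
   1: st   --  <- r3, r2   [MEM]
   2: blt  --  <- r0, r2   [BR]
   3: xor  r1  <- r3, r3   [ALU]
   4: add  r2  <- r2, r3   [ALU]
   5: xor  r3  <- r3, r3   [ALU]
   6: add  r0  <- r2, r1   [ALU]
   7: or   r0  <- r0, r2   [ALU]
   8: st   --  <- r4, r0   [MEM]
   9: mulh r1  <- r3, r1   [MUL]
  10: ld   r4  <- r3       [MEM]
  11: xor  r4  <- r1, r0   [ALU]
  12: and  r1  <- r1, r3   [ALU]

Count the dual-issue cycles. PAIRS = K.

  cy0 -> i0 (mul) no-port MUL/MEM
  cy1 -> i1/i2 (st/blt) dual
  cy2 -> i3/i4 (xor/add) dual
  cy3 -> i5/i6 (xor/add) dual
  cy4 -> i7 (or) RAW r0
  cy5 -> i8 (st) no-port MEM/MUL
  cy6 -> i9 (mulh) no-port MUL/MEM
  cy7 -> i10 (ld) WAW r4
  cy8 -> i11/i12 (xor/and) dual

PAIRS = 4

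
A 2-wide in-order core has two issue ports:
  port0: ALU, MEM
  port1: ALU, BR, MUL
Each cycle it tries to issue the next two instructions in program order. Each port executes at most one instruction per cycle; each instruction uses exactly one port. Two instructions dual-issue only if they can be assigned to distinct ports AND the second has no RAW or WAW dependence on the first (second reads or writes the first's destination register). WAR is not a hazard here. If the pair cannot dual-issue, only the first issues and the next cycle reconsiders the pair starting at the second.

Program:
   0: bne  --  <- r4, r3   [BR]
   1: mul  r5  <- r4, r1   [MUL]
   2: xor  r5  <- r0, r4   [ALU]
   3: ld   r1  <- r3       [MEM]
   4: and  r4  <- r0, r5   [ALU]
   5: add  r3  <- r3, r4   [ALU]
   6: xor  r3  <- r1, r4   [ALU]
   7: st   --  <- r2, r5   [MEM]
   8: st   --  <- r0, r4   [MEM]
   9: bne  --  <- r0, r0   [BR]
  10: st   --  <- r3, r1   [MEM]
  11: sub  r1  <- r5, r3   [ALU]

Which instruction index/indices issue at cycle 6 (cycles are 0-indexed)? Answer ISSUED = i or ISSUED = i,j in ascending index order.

ISSUED = 8,9

t=0 i0:bne.BR ; no-port BR/MUL
t=1 i1:mul.MUL ; WAW r5
t=2 i2/i3:xor.ALU/ld.MEM ; dual
t=3 i4:and.ALU ; RAW r4
t=4 i5:add.ALU ; WAW r3
t=5 i6/i7:xor.ALU/st.MEM ; dual
t=6 i8/i9:st.MEM/bne.BR ; dual
t=7 i10/i11:st.MEM/sub.ALU ; dual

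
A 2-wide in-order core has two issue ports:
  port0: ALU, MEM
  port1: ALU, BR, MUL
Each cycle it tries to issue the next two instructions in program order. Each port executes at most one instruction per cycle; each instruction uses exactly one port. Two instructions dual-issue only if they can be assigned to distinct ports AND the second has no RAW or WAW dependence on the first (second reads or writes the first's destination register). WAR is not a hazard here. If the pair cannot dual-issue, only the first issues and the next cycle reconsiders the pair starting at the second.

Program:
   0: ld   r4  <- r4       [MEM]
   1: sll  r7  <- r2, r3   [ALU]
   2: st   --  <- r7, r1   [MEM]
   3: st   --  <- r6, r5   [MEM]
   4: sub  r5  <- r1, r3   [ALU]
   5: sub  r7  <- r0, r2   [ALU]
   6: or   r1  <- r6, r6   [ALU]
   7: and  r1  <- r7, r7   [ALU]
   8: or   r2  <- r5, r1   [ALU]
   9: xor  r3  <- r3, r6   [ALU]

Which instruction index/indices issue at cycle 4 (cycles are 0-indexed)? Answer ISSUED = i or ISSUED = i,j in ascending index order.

ISSUED = 7

  cy0 -> i0/i1 (ld+sll) pair
  cy1 -> i2 (st) no-port MEM/MEM
  cy2 -> i3/i4 (st+sub) pair
  cy3 -> i5/i6 (sub+or) pair
  cy4 -> i7 (and) RAW r1
  cy5 -> i8/i9 (or+xor) pair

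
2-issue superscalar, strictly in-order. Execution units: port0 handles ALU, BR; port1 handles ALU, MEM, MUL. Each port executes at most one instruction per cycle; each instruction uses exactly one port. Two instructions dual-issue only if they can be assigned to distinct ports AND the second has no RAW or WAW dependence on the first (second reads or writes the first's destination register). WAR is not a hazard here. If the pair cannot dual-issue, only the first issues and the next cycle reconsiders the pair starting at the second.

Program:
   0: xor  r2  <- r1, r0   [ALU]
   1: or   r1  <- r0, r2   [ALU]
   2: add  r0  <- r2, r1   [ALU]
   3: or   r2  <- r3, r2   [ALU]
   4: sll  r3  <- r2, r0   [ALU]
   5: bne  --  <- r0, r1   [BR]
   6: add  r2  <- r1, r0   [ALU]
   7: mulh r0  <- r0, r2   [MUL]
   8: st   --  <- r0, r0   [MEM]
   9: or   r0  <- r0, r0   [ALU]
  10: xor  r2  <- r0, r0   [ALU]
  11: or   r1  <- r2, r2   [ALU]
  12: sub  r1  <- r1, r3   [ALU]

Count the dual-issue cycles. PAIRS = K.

0. xor.ALU @i0  | RAW r2
1. or.ALU @i1  | RAW r1
2. add.ALU or.ALU @i2,i3  | pair
3. sll.ALU bne.BR @i4,i5  | pair
4. add.ALU @i6  | RAW r2
5. mulh.MUL @i7  | no-port MUL/MEM
6. st.MEM or.ALU @i8,i9  | pair
7. xor.ALU @i10  | RAW r2
8. or.ALU @i11  | RAW+WAW r1
9. sub.ALU @i12  | tail

PAIRS = 3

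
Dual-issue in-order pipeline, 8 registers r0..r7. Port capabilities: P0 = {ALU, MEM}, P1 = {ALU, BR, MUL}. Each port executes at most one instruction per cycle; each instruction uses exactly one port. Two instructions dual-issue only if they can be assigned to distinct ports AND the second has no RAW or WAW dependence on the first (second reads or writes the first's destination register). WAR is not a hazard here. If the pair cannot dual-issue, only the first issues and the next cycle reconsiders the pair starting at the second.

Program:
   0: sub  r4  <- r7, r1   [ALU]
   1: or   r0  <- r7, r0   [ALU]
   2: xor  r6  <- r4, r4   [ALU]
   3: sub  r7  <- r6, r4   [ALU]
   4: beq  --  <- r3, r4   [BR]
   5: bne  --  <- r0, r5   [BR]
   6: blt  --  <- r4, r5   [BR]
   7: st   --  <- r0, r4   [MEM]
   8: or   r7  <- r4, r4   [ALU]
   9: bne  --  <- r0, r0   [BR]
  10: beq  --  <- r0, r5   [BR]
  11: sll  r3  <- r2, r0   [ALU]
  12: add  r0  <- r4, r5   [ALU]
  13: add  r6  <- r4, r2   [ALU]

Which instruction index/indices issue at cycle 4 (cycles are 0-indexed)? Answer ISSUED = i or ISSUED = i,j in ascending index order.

t=0 i0,i1:sub;or ; dual
t=1 i2:xor ; RAW r6
t=2 i3,i4:sub;beq ; dual
t=3 i5:bne ; no-port BR/BR
t=4 i6,i7:blt;st ; dual
t=5 i8,i9:or;bne ; dual
t=6 i10,i11:beq;sll ; dual
t=7 i12,i13:add;add ; dual

ISSUED = 6,7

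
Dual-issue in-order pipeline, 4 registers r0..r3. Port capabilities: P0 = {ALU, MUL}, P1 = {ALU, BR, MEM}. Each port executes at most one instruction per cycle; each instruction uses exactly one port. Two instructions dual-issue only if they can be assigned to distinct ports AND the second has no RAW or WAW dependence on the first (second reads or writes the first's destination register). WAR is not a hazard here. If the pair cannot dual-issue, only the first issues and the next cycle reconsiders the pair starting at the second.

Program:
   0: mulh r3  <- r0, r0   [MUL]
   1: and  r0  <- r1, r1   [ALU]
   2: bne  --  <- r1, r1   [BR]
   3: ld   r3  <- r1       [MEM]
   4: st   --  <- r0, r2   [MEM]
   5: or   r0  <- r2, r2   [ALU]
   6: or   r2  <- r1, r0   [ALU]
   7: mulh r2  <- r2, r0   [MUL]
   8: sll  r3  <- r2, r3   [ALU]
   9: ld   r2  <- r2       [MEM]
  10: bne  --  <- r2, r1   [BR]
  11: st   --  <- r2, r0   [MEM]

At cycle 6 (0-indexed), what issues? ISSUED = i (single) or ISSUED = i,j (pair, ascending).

ISSUED = 8,9

0. mulh.MUL+and.ALU @i0&i1  | dual
1. bne.BR @i2  | no-port BR/MEM
2. ld.MEM @i3  | no-port MEM/MEM
3. st.MEM+or.ALU @i4&i5  | dual
4. or.ALU @i6  | RAW+WAW r2
5. mulh.MUL @i7  | RAW r2
6. sll.ALU+ld.MEM @i8&i9  | dual
7. bne.BR @i10  | no-port BR/MEM
8. st.MEM @i11  | tail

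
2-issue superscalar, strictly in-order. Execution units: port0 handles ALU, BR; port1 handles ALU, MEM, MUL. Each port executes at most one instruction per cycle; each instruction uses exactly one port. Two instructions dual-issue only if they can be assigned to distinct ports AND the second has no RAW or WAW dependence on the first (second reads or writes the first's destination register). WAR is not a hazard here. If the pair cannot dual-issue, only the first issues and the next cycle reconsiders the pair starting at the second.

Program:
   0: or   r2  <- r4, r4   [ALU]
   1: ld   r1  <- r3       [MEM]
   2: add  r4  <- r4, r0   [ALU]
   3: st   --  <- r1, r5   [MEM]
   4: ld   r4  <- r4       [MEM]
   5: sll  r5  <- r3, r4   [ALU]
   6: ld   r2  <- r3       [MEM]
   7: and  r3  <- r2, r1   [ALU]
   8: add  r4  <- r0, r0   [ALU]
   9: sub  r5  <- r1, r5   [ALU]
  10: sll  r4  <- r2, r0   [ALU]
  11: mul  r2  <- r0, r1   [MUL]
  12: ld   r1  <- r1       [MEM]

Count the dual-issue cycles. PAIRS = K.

t=0 i0/i1:or.ALU/ld.MEM ; dual
t=1 i2/i3:add.ALU/st.MEM ; dual
t=2 i4:ld.MEM ; RAW r4
t=3 i5/i6:sll.ALU/ld.MEM ; dual
t=4 i7/i8:and.ALU/add.ALU ; dual
t=5 i9/i10:sub.ALU/sll.ALU ; dual
t=6 i11:mul.MUL ; no-port MUL/MEM
t=7 i12:ld.MEM ; tail

PAIRS = 5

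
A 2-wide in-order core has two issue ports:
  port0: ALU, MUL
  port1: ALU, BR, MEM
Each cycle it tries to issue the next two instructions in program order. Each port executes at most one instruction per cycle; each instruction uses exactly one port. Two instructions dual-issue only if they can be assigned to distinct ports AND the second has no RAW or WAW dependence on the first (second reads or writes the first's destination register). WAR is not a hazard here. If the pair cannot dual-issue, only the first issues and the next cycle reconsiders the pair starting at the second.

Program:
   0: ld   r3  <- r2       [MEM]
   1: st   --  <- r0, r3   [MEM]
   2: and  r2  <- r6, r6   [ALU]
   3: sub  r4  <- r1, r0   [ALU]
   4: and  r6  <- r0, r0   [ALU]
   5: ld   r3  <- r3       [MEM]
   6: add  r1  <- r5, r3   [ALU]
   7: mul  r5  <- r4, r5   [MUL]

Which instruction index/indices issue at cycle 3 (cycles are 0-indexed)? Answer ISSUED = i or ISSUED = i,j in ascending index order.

#0 head=0: ld i0 no-port MEM/MEM
#1 head=1: st/and i1/i2 2-wide
#2 head=3: sub/and i3/i4 2-wide
#3 head=5: ld i5 RAW r3
#4 head=6: add/mul i6/i7 2-wide

ISSUED = 5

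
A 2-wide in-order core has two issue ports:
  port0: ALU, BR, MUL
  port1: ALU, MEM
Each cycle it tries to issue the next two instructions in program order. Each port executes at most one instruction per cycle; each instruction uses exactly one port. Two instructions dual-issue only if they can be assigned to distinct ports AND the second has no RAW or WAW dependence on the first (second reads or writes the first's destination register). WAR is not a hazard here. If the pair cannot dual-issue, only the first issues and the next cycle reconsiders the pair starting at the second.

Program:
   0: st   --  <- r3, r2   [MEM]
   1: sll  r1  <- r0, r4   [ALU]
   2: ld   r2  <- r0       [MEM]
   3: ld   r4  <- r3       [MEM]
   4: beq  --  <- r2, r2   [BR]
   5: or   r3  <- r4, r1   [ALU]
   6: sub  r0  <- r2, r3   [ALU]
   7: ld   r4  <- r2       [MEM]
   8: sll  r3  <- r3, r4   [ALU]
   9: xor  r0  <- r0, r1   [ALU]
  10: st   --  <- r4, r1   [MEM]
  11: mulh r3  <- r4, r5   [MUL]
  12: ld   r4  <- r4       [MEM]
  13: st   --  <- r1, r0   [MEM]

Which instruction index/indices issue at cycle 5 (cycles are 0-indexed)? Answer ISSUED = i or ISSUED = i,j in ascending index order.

ISSUED = 8,9

0. st.MEM sll.ALU @i0/i1  | dual
1. ld.MEM @i2  | no-port MEM/MEM
2. ld.MEM beq.BR @i3/i4  | dual
3. or.ALU @i5  | RAW r3
4. sub.ALU ld.MEM @i6/i7  | dual
5. sll.ALU xor.ALU @i8/i9  | dual
6. st.MEM mulh.MUL @i10/i11  | dual
7. ld.MEM @i12  | no-port MEM/MEM
8. st.MEM @i13  | tail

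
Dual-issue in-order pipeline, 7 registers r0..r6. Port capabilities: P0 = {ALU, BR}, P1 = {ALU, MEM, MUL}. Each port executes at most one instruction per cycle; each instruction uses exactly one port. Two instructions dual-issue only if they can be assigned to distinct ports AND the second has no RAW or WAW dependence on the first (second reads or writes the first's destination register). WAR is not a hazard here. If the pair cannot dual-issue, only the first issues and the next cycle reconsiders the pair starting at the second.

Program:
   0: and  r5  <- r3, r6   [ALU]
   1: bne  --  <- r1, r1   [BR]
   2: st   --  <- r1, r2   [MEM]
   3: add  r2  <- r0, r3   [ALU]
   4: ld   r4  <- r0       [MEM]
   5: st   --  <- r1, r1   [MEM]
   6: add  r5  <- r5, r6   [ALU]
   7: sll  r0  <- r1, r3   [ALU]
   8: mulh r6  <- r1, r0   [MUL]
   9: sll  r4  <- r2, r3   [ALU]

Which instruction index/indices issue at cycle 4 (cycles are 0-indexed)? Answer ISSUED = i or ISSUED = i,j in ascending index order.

c0: i0+i1 and.ALU bne.BR  2-wide
c1: i2+i3 st.MEM add.ALU  2-wide
c2: i4 ld.MEM  no-port MEM/MEM
c3: i5+i6 st.MEM add.ALU  2-wide
c4: i7 sll.ALU  RAW r0
c5: i8+i9 mulh.MUL sll.ALU  2-wide

ISSUED = 7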